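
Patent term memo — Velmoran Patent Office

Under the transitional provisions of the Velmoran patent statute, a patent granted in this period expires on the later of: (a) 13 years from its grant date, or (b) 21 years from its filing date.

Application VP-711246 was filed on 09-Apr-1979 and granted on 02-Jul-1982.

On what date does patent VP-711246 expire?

2000-04-09

(a) grant + 13 years → 2 July 1995.
(b) filing + 21 years → 9 April 2000.
Later of the two: 9 April 2000.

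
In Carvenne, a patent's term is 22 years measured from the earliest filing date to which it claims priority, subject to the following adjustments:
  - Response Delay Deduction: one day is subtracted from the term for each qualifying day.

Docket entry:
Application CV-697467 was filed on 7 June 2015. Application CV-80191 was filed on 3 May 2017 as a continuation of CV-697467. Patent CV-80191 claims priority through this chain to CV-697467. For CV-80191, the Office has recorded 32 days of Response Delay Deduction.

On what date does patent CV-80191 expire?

Earliest priority filing: 7 June 2015.
Base term: 7 June 2015 + 22 years → 7 June 2037.
Response Delay Deduction: −32 days → 6 May 2037.

2037-05-06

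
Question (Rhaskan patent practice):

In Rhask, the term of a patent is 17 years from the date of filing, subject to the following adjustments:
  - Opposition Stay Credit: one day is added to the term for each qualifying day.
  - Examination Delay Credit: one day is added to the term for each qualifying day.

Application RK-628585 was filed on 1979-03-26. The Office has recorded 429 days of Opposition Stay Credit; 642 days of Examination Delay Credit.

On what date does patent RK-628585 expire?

Base term: filing date + 17 years → 26 March 1996.
Opposition Stay Credit: +429 days → 29 May 1997.
Examination Delay Credit: +642 days → 2 March 1999.

March 2, 1999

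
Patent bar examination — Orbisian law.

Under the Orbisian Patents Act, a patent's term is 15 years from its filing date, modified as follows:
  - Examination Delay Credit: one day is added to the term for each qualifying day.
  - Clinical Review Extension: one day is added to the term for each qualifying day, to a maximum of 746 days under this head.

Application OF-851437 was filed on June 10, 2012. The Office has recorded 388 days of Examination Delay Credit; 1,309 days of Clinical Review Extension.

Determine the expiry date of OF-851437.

2030-07-18

Base term: filing date + 15 years → 10 June 2027.
Examination Delay Credit: +388 days → 2 July 2028.
Clinical Review Extension: 1309 days claimed exceeds the 746-day cap, so +746 days → 18 July 2030.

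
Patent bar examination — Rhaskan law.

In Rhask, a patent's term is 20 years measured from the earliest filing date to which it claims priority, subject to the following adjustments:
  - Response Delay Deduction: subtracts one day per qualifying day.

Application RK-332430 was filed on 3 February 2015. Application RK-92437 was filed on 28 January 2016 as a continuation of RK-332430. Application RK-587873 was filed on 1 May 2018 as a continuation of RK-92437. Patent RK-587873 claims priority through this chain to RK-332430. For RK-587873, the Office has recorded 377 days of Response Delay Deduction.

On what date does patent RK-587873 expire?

Earliest priority filing: 3 February 2015.
Base term: 3 February 2015 + 20 years → 3 February 2035.
Response Delay Deduction: −377 days → 22 January 2034.

2034-01-22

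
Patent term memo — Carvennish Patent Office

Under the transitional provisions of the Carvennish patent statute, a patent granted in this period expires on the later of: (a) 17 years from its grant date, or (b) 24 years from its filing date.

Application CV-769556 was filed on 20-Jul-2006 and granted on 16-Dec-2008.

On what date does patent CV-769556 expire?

2030-07-20

(a) grant + 17 years → 16 December 2025.
(b) filing + 24 years → 20 July 2030.
Later of the two: 20 July 2030.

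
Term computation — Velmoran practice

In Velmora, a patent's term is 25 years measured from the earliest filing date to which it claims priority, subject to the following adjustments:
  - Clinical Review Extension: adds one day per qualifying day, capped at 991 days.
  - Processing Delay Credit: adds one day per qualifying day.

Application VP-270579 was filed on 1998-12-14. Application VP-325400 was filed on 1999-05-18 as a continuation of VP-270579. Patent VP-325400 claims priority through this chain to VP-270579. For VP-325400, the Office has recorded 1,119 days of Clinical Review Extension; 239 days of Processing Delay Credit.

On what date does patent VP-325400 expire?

2027-04-27

Earliest priority filing: 14 December 1998.
Base term: 14 December 1998 + 25 years → 14 December 2023.
Clinical Review Extension: 1119 days claimed exceeds the 991-day cap, so +991 days → 31 August 2026.
Processing Delay Credit: +239 days → 27 April 2027.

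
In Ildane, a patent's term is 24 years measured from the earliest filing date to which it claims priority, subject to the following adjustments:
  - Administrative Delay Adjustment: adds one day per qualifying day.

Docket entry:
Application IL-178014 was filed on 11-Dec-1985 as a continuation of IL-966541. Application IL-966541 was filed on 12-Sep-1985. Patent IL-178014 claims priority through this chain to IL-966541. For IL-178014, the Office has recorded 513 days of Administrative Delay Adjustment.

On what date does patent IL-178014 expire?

2011-02-07

Earliest priority filing: 12 September 1985.
Base term: 12 September 1985 + 24 years → 12 September 2009.
Administrative Delay Adjustment: +513 days → 7 February 2011.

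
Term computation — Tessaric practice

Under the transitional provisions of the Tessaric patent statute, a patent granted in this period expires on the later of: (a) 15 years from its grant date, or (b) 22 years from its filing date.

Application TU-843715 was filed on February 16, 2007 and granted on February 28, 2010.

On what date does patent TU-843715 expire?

(a) grant + 15 years → 28 February 2025.
(b) filing + 22 years → 16 February 2029.
Later of the two: 16 February 2029.

February 16, 2029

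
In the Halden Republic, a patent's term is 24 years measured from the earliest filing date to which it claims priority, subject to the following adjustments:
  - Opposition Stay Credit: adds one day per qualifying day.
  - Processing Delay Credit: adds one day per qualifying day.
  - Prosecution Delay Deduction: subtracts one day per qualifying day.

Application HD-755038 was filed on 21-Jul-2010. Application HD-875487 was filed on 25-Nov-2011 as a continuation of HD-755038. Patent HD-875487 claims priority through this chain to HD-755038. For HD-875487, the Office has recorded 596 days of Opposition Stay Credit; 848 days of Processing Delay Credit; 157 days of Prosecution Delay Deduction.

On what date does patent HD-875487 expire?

Earliest priority filing: 21 July 2010.
Base term: 21 July 2010 + 24 years → 21 July 2034.
Opposition Stay Credit: +596 days → 8 March 2036.
Processing Delay Credit: +848 days → 4 July 2038.
Prosecution Delay Deduction: −157 days → 28 January 2038.

2038-01-28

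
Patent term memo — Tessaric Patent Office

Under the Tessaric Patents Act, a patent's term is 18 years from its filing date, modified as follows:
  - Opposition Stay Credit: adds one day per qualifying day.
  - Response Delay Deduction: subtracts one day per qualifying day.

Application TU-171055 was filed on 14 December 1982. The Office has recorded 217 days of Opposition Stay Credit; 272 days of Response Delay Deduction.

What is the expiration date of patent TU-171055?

Base term: filing date + 18 years → 14 December 2000.
Opposition Stay Credit: +217 days → 19 July 2001.
Response Delay Deduction: −272 days → 20 October 2000.

2000-10-20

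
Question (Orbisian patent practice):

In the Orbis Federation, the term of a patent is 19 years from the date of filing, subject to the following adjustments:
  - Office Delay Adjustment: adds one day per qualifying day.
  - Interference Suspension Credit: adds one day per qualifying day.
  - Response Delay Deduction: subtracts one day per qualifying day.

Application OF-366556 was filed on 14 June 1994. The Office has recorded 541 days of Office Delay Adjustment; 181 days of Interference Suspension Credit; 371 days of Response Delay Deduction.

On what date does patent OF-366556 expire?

May 31, 2014

Base term: filing date + 19 years → 14 June 2013.
Office Delay Adjustment: +541 days → 7 December 2014.
Interference Suspension Credit: +181 days → 6 June 2015.
Response Delay Deduction: −371 days → 31 May 2014.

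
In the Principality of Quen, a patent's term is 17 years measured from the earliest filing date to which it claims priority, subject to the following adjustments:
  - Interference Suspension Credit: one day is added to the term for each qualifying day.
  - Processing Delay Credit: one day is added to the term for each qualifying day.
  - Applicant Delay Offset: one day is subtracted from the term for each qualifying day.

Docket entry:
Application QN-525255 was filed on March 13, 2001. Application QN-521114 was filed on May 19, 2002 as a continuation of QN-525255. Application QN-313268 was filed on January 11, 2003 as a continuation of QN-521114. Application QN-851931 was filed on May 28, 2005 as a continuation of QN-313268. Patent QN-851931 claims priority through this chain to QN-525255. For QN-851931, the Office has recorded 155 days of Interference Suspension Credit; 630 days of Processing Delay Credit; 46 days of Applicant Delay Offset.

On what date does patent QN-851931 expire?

Earliest priority filing: 13 March 2001.
Base term: 13 March 2001 + 17 years → 13 March 2018.
Interference Suspension Credit: +155 days → 15 August 2018.
Processing Delay Credit: +630 days → 6 May 2020.
Applicant Delay Offset: −46 days → 21 March 2020.

2020-03-21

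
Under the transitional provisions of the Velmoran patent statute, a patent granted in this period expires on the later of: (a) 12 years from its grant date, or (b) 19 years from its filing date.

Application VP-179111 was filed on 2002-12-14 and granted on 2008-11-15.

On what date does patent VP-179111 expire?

December 14, 2021

(a) grant + 12 years → 15 November 2020.
(b) filing + 19 years → 14 December 2021.
Later of the two: 14 December 2021.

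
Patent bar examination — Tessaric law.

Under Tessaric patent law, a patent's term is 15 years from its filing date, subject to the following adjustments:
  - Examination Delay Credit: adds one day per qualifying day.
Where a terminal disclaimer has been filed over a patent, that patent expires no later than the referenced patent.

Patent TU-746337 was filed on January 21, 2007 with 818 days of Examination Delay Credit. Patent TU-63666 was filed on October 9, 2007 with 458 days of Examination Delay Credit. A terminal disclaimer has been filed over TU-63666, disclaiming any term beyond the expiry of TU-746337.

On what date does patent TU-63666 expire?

Natural term of TU-63666:
  Base: filing + 15 years → 9 October 2022.
  Examination Delay Credit: +458 days → 10 January 2024.
Expiry of referenced patent TU-746337:
  Base: filing + 15 years → 21 January 2022.
  Examination Delay Credit: +818 days → 18 April 2024.
Terminal disclaimer: TU-63666 expires on the earlier of 10 January 2024 and 18 April 2024.

January 10, 2024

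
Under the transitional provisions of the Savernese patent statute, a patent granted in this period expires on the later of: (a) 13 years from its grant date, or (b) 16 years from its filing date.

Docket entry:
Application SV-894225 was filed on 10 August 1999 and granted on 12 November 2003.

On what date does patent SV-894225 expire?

November 12, 2016

(a) grant + 13 years → 12 November 2016.
(b) filing + 16 years → 10 August 2015.
Later of the two: 12 November 2016.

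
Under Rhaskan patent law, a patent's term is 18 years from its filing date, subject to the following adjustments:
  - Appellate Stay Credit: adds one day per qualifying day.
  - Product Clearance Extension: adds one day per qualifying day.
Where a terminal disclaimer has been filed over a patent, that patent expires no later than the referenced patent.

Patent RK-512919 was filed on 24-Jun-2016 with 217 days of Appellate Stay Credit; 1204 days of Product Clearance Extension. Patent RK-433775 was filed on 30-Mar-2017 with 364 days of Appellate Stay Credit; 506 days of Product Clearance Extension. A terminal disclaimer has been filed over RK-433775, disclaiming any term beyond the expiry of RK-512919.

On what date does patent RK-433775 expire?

Natural term of RK-433775:
  Base: filing + 18 years → 30 March 2035.
  Appellate Stay Credit: +364 days → 28 March 2036.
  Product Clearance Extension: +506 days → 16 August 2037.
Expiry of referenced patent RK-512919:
  Base: filing + 18 years → 24 June 2034.
  Appellate Stay Credit: +217 days → 27 January 2035.
  Product Clearance Extension: +1204 days → 15 May 2038.
Terminal disclaimer: RK-433775 expires on the earlier of 16 August 2037 and 15 May 2038.

August 16, 2037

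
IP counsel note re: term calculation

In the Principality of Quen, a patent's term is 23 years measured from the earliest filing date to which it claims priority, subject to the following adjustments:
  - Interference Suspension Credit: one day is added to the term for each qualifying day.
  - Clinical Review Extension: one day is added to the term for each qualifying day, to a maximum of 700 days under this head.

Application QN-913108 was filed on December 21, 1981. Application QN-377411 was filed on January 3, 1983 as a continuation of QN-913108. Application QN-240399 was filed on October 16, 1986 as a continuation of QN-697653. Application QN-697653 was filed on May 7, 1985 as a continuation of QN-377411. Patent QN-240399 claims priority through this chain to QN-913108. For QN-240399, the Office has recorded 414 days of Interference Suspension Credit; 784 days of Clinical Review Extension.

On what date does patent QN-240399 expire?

Earliest priority filing: 21 December 1981.
Base term: 21 December 1981 + 23 years → 21 December 2004.
Interference Suspension Credit: +414 days → 8 February 2006.
Clinical Review Extension: 784 days claimed exceeds the 700-day cap, so +700 days → 9 January 2008.

January 9, 2008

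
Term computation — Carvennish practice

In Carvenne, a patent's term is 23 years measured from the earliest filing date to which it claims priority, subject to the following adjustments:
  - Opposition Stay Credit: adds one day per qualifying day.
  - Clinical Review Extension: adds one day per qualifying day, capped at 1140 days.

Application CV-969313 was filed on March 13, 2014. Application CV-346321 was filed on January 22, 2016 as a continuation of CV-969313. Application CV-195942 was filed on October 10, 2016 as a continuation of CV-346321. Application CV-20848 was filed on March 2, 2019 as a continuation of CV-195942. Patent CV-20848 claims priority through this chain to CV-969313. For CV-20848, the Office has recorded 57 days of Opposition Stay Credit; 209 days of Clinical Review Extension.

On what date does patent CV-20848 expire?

December 4, 2037

Earliest priority filing: 13 March 2014.
Base term: 13 March 2014 + 23 years → 13 March 2037.
Opposition Stay Credit: +57 days → 9 May 2037.
Clinical Review Extension: 209 days (within the 1140-day cap) → +209 days → 4 December 2037.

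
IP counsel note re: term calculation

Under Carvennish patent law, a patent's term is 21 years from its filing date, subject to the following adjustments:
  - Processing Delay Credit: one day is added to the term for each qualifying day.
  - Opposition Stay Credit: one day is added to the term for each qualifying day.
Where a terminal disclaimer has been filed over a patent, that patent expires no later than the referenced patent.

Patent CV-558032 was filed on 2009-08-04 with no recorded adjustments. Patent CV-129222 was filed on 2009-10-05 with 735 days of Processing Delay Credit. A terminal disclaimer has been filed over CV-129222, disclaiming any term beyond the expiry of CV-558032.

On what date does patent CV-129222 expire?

Natural term of CV-129222:
  Base: filing + 21 years → 5 October 2030.
  Processing Delay Credit: +735 days → 9 October 2032.
Expiry of referenced patent CV-558032:
  Base: filing + 21 years → 4 August 2030.
Terminal disclaimer: CV-129222 expires on the earlier of 9 October 2032 and 4 August 2030.

August 4, 2030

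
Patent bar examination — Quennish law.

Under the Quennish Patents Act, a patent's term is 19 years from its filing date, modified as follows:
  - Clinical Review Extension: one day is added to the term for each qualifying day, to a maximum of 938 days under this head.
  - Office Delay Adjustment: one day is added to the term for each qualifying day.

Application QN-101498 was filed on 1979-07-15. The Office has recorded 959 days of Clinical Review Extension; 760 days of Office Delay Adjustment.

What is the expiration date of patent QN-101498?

Base term: filing date + 19 years → 15 July 1998.
Clinical Review Extension: 959 days claimed exceeds the 938-day cap, so +938 days → 7 February 2001.
Office Delay Adjustment: +760 days → 9 March 2003.

2003-03-09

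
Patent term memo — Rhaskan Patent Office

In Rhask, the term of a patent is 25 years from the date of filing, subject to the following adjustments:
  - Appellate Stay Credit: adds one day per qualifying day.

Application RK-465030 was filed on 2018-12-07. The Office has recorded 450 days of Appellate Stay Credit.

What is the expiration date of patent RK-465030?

2045-03-01

Base term: filing date + 25 years → 7 December 2043.
Appellate Stay Credit: +450 days → 1 March 2045.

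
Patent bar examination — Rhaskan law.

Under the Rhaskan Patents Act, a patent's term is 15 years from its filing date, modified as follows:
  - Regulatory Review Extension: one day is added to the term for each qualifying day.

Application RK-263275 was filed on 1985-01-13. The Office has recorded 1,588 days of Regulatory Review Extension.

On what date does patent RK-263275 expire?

May 19, 2004

Base term: filing date + 15 years → 13 January 2000.
Regulatory Review Extension: +1588 days → 19 May 2004.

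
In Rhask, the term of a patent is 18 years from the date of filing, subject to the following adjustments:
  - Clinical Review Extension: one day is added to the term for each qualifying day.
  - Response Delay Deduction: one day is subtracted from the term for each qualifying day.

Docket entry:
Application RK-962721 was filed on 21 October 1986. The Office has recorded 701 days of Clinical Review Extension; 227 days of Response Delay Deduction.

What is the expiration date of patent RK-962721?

February 7, 2006

Base term: filing date + 18 years → 21 October 2004.
Clinical Review Extension: +701 days → 22 September 2006.
Response Delay Deduction: −227 days → 7 February 2006.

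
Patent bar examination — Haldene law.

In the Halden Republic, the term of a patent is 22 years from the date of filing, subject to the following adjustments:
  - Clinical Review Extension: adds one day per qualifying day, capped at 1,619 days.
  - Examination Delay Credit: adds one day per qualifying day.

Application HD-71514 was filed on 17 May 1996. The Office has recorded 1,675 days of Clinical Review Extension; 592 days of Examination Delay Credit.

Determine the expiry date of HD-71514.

Base term: filing date + 22 years → 17 May 2018.
Clinical Review Extension: 1675 days claimed exceeds the 1619-day cap, so +1619 days → 22 October 2022.
Examination Delay Credit: +592 days → 5 June 2024.

2024-06-05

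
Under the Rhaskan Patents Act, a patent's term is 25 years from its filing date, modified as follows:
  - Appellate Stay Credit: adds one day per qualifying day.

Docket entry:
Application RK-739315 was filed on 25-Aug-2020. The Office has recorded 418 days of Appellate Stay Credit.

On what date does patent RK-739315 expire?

October 17, 2046

Base term: filing date + 25 years → 25 August 2045.
Appellate Stay Credit: +418 days → 17 October 2046.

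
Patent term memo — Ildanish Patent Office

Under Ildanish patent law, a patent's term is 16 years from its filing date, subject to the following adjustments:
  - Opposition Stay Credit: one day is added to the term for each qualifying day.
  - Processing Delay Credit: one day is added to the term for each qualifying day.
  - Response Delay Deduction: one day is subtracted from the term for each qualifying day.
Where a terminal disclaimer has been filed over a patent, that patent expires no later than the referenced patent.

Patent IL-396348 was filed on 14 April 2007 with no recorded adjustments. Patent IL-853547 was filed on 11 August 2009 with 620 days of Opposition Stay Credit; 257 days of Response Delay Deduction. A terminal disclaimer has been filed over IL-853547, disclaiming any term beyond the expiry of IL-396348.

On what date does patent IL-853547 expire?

April 14, 2023

Natural term of IL-853547:
  Base: filing + 16 years → 11 August 2025.
  Opposition Stay Credit: +620 days → 23 April 2027.
  Response Delay Deduction: −257 days → 9 August 2026.
Expiry of referenced patent IL-396348:
  Base: filing + 16 years → 14 April 2023.
Terminal disclaimer: IL-853547 expires on the earlier of 9 August 2026 and 14 April 2023.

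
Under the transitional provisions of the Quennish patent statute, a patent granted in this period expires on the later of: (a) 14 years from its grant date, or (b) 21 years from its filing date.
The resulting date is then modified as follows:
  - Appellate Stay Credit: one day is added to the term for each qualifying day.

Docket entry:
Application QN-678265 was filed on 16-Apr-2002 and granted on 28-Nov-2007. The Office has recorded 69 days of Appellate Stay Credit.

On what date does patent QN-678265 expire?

(a) grant + 14 years → 28 November 2021.
(b) filing + 21 years → 16 April 2023.
Later of the two: 16 April 2023.
Appellate Stay Credit: +69 days → 24 June 2023.

2023-06-24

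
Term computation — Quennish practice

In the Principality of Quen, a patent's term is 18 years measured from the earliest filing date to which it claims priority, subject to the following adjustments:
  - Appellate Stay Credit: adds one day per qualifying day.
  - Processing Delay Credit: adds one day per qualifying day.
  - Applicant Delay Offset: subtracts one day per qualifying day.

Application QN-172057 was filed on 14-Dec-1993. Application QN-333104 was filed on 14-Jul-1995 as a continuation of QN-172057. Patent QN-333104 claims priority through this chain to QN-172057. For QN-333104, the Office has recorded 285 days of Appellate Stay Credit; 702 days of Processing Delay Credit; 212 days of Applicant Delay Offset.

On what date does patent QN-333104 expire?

Earliest priority filing: 14 December 1993.
Base term: 14 December 1993 + 18 years → 14 December 2011.
Appellate Stay Credit: +285 days → 24 September 2012.
Processing Delay Credit: +702 days → 27 August 2014.
Applicant Delay Offset: −212 days → 27 January 2014.

January 27, 2014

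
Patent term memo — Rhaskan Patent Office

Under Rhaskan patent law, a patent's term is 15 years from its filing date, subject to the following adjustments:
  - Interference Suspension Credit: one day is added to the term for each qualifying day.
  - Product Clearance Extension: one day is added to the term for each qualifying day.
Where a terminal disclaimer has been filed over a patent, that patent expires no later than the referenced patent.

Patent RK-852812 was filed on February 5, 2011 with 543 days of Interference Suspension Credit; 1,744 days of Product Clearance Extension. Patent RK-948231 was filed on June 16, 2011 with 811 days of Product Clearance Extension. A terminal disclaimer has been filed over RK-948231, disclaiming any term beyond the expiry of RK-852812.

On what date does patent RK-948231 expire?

September 4, 2028

Natural term of RK-948231:
  Base: filing + 15 years → 16 June 2026.
  Product Clearance Extension: +811 days → 4 September 2028.
Expiry of referenced patent RK-852812:
  Base: filing + 15 years → 5 February 2026.
  Interference Suspension Credit: +543 days → 2 August 2027.
  Product Clearance Extension: +1744 days → 11 May 2032.
Terminal disclaimer: RK-948231 expires on the earlier of 4 September 2028 and 11 May 2032.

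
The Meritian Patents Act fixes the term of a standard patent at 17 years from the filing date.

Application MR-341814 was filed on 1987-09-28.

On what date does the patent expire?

Filing date + 17 years → 28 September 2004.

September 28, 2004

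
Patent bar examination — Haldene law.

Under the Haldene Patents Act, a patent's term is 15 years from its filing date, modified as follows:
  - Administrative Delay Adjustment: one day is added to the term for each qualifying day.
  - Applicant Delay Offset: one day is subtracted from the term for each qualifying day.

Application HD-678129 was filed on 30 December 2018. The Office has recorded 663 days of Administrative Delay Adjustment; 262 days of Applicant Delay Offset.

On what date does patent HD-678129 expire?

Base term: filing date + 15 years → 30 December 2033.
Administrative Delay Adjustment: +663 days → 24 October 2035.
Applicant Delay Offset: −262 days → 4 February 2035.

2035-02-04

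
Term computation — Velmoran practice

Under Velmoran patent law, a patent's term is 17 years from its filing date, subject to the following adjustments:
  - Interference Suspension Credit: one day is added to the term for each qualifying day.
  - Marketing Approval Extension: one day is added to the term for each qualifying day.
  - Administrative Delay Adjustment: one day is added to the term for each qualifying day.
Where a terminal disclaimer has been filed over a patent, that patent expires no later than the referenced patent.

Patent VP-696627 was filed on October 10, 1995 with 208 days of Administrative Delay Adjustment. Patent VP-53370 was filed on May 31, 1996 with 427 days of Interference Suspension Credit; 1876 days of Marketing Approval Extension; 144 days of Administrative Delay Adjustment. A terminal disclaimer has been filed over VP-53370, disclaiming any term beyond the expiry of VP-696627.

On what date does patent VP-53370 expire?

2013-05-06

Natural term of VP-53370:
  Base: filing + 17 years → 31 May 2013.
  Interference Suspension Credit: +427 days → 1 August 2014.
  Marketing Approval Extension: +1876 days → 20 September 2019.
  Administrative Delay Adjustment: +144 days → 11 February 2020.
Expiry of referenced patent VP-696627:
  Base: filing + 17 years → 10 October 2012.
  Administrative Delay Adjustment: +208 days → 6 May 2013.
Terminal disclaimer: VP-53370 expires on the earlier of 11 February 2020 and 6 May 2013.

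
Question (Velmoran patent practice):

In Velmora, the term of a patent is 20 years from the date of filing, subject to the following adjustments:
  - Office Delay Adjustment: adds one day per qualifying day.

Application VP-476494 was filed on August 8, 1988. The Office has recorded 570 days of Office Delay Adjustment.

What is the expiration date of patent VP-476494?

Base term: filing date + 20 years → 8 August 2008.
Office Delay Adjustment: +570 days → 1 March 2010.

2010-03-01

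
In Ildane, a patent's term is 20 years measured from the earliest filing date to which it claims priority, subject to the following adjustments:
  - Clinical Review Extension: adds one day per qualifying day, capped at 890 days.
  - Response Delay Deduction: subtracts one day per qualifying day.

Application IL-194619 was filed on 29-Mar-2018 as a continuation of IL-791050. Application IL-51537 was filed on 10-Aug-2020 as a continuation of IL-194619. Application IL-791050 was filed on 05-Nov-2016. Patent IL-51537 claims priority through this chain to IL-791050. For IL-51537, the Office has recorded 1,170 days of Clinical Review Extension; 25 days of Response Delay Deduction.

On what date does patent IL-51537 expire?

Earliest priority filing: 5 November 2016.
Base term: 5 November 2016 + 20 years → 5 November 2036.
Clinical Review Extension: 1170 days claimed exceeds the 890-day cap, so +890 days → 14 April 2039.
Response Delay Deduction: −25 days → 20 March 2039.

March 20, 2039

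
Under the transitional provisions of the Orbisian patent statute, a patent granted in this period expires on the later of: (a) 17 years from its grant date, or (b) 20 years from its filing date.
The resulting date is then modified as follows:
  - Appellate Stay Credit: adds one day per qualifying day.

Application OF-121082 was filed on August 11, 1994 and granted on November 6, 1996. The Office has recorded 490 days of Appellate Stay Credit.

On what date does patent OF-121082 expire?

(a) grant + 17 years → 6 November 2013.
(b) filing + 20 years → 11 August 2014.
Later of the two: 11 August 2014.
Appellate Stay Credit: +490 days → 14 December 2015.

December 14, 2015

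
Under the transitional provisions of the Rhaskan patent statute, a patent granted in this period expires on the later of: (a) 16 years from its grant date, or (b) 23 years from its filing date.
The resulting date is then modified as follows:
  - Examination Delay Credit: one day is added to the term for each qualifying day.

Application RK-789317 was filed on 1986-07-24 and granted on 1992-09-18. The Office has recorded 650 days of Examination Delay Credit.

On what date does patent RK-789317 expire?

(a) grant + 16 years → 18 September 2008.
(b) filing + 23 years → 24 July 2009.
Later of the two: 24 July 2009.
Examination Delay Credit: +650 days → 5 May 2011.

2011-05-05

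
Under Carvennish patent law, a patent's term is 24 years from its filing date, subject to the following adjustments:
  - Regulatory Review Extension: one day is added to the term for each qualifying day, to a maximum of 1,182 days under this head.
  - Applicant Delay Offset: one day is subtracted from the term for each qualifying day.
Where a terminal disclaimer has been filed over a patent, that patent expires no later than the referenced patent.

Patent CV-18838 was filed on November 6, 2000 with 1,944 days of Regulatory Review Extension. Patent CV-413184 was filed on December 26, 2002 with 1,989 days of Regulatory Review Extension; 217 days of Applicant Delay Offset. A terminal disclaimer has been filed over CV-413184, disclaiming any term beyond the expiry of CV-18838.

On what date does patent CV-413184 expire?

2028-02-01

Natural term of CV-413184:
  Base: filing + 24 years → 26 December 2026.
  Regulatory Review Extension: 1989 days claimed exceeds the 1182-day cap, so +1182 days → 22 March 2030.
  Applicant Delay Offset: −217 days → 17 August 2029.
Expiry of referenced patent CV-18838:
  Base: filing + 24 years → 6 November 2024.
  Regulatory Review Extension: 1944 days claimed exceeds the 1182-day cap, so +1182 days → 1 February 2028.
Terminal disclaimer: CV-413184 expires on the earlier of 17 August 2029 and 1 February 2028.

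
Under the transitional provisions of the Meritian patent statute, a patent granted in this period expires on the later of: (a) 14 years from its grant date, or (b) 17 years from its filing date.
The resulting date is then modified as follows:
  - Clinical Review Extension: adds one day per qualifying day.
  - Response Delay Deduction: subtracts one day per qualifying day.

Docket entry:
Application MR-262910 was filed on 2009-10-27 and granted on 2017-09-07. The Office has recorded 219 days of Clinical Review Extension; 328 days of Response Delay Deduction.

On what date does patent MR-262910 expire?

(a) grant + 14 years → 7 September 2031.
(b) filing + 17 years → 27 October 2026.
Later of the two: 7 September 2031.
Clinical Review Extension: +219 days → 13 April 2032.
Response Delay Deduction: −328 days → 21 May 2031.

2031-05-21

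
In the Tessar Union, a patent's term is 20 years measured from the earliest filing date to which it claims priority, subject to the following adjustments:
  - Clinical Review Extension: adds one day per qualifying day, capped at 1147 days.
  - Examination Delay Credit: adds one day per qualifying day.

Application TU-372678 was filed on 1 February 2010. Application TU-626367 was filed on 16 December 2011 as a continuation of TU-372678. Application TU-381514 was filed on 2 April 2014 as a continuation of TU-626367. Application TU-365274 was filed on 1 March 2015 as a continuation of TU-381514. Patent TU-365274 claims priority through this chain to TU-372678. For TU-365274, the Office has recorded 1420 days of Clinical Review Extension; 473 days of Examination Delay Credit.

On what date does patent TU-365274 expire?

July 10, 2034

Earliest priority filing: 1 February 2010.
Base term: 1 February 2010 + 20 years → 1 February 2030.
Clinical Review Extension: 1420 days claimed exceeds the 1147-day cap, so +1147 days → 24 March 2033.
Examination Delay Credit: +473 days → 10 July 2034.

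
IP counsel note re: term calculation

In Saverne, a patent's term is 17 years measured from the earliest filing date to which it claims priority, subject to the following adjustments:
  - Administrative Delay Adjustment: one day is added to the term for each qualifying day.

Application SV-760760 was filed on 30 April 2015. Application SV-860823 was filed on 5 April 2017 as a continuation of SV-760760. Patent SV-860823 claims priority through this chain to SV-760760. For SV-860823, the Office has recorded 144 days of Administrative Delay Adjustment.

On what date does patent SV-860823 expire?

Earliest priority filing: 30 April 2015.
Base term: 30 April 2015 + 17 years → 30 April 2032.
Administrative Delay Adjustment: +144 days → 21 September 2032.

2032-09-21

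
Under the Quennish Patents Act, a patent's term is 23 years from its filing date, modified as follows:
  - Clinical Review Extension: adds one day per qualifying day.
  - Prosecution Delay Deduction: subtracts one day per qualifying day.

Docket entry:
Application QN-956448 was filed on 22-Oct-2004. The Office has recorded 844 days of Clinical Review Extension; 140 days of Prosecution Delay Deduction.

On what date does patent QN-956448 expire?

Base term: filing date + 23 years → 22 October 2027.
Clinical Review Extension: +844 days → 12 February 2030.
Prosecution Delay Deduction: −140 days → 25 September 2029.

2029-09-25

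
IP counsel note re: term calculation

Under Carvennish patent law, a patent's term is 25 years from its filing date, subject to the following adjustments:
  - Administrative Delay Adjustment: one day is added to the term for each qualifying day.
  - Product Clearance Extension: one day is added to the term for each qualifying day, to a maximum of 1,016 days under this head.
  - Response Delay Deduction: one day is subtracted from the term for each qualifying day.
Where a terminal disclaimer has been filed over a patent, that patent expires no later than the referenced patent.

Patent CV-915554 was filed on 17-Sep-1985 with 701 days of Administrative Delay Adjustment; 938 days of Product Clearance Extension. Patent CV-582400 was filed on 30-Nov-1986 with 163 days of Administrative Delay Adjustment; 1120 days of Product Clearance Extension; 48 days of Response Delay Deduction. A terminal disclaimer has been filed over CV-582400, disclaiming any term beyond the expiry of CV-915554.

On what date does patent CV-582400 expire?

January 4, 2015

Natural term of CV-582400:
  Base: filing + 25 years → 30 November 2011.
  Administrative Delay Adjustment: +163 days → 11 May 2012.
  Product Clearance Extension: 1120 days claimed exceeds the 1016-day cap, so +1016 days → 21 February 2015.
  Response Delay Deduction: −48 days → 4 January 2015.
Expiry of referenced patent CV-915554:
  Base: filing + 25 years → 17 September 2010.
  Administrative Delay Adjustment: +701 days → 18 August 2012.
  Product Clearance Extension: 938 days (within the 1016-day cap) → +938 days → 14 March 2015.
Terminal disclaimer: CV-582400 expires on the earlier of 4 January 2015 and 14 March 2015.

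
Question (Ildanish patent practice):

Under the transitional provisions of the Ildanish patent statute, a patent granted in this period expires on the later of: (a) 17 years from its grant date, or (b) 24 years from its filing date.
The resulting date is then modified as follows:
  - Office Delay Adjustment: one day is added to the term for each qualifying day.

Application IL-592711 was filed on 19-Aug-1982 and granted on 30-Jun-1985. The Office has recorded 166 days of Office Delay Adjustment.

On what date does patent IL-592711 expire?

(a) grant + 17 years → 30 June 2002.
(b) filing + 24 years → 19 August 2006.
Later of the two: 19 August 2006.
Office Delay Adjustment: +166 days → 1 February 2007.

2007-02-01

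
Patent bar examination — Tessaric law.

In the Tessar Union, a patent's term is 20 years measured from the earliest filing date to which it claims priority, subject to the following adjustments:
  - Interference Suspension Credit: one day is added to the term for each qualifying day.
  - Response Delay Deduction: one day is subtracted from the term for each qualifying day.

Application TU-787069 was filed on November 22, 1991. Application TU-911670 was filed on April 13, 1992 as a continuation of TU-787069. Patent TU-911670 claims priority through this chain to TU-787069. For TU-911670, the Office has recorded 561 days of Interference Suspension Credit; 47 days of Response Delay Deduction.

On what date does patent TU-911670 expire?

Earliest priority filing: 22 November 1991.
Base term: 22 November 1991 + 20 years → 22 November 2011.
Interference Suspension Credit: +561 days → 5 June 2013.
Response Delay Deduction: −47 days → 19 April 2013.

April 19, 2013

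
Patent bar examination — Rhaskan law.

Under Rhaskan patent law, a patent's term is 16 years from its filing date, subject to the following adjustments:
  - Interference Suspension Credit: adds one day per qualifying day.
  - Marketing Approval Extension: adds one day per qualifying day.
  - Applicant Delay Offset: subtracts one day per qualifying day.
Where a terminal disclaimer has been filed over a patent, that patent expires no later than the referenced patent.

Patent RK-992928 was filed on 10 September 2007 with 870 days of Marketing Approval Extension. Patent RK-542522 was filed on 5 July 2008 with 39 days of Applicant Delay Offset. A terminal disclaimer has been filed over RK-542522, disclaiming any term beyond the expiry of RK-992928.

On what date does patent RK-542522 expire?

Natural term of RK-542522:
  Base: filing + 16 years → 5 July 2024.
  Applicant Delay Offset: −39 days → 27 May 2024.
Expiry of referenced patent RK-992928:
  Base: filing + 16 years → 10 September 2023.
  Marketing Approval Extension: +870 days → 27 January 2026.
Terminal disclaimer: RK-542522 expires on the earlier of 27 May 2024 and 27 January 2026.

May 27, 2024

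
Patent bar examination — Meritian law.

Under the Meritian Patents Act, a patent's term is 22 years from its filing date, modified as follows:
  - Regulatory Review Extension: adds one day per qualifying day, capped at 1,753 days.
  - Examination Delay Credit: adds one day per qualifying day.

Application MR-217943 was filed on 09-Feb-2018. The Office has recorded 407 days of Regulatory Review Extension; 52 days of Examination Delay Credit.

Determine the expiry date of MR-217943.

May 13, 2041

Base term: filing date + 22 years → 9 February 2040.
Regulatory Review Extension: 407 days (within the 1753-day cap) → +407 days → 22 March 2041.
Examination Delay Credit: +52 days → 13 May 2041.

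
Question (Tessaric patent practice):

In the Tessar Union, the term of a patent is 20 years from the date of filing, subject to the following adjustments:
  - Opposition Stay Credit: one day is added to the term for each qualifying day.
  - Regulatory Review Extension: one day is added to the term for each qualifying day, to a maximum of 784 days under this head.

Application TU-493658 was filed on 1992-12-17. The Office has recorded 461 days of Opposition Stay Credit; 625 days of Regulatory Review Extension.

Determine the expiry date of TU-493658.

Base term: filing date + 20 years → 17 December 2012.
Opposition Stay Credit: +461 days → 23 March 2014.
Regulatory Review Extension: 625 days (within the 784-day cap) → +625 days → 8 December 2015.

December 8, 2015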